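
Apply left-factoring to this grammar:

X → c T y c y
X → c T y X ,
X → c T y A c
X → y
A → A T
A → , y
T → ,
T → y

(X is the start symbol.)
Left-factoring transforms A → αβ₁ | αβ₂ into A → αA' and A' → β₁ | β₂
(α is the longest common prefix among the alternatives). Repeat until
no nonterminal has two alternatives with a common prefix.

Round 1: X has alternatives sharing prefix 'c T y'. Introduce X': X → c T y X'
  Add: X' → c y
  Add: X' → X ,
  Add: X' → A c

No remaining common prefixes — done.

Resulting grammar:
X → c T y X'
X' → c y
X' → X ,
X' → A c
X → y
A → A T
A → , y
T → ,
T → y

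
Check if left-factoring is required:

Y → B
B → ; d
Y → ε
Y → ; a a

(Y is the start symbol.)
Left-factoring is needed when two productions for the same non-terminal
share a common prefix on the right-hand side.

Productions for Y:
  Y → B
  Y → ε
  Y → ; a a

No common prefixes found.

Answer: No, left-factoring is not needed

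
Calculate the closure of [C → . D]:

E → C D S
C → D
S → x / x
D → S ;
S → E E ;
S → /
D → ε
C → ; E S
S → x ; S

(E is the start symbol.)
{ [C → . ; E S], [C → . D], [D → . S ;], [D → .], [E → . C D S], [S → . /], [S → . E E ;], [S → . x / x], [S → . x ; S] }

Start with: [C → . D]
  [C → . D] has the dot before D: add [D → . S ;], [D → .]
  [D → . S ;] has the dot before S: add [S → . x / x], [S → . E E ;], [S → . /], [S → . x ; S]
  [S → . E E ;] has the dot before E: add [E → . C D S]
  [E → . C D S] has the dot before C: add [C → . ; E S]
No further items can be added.

CLOSURE = { [C → . ; E S], [C → . D], [D → . S ;], [D → .], [E → . C D S], [S → . /], [S → . E E ;], [S → . x / x], [S → . x ; S] }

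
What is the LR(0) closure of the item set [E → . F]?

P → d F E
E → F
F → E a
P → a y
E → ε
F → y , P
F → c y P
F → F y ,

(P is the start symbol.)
{ [E → . F], [E → .], [F → . E a], [F → . F y ,], [F → . c y P], [F → . y , P] }

Start with: [E → . F]
  [E → . F] has the dot before F: add [F → . E a], [F → . y , P], [F → . c y P], [F → . F y ,]
  [F → . E a] has the dot before E: add [E → .]
No further items can be added.

CLOSURE = { [E → . F], [E → .], [F → . E a], [F → . F y ,], [F → . c y P], [F → . y , P] }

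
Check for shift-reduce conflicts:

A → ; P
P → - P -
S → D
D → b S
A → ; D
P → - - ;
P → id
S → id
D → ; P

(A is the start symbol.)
No shift-reduce conflicts

Augment with A' → A and build the canonical LR(0) collection (I0 = CLOSURE({[A' → . A]}), then GOTO on every symbol after a dot until no new states appear). It has 17 states:
  I0: { [A → . ; D], [A → . ; P], [A' → . A] }  — shift
  I1: { [A → ; . D], [A → ; . P], [D → . ; P], [D → . b S], [P → . - - ;], [P → . - P -], [P → . id] }  — shift
  I2: { [A' → A .] }  — accept
  I3: { [P → - . - ;], [P → - . P -], [P → . - - ;], [P → . - P -], [P → . id] }  — shift
  I4: { [D → ; . P], [P → . - - ;], [P → . - P -], [P → . id] }  — shift
  I5: { [A → ; D .] }  — reduce
  I6: { [A → ; P .] }  — reduce
  I7: { [D → . ; P], [D → . b S], [D → b . S], [S → . D], [S → . id] }  — shift
  I8: { [P → id .] }  — reduce
  I9: { [S → D .] }  — reduce
  I10: { [D → b S .] }  — reduce
  I11: { [S → id .] }  — reduce
  I12: { [D → ; P .] }  — reduce
  I13: { [P → - - . ;], [P → - . - ;], [P → - . P -], [P → . - - ;], [P → . - P -], [P → . id] }  — shift
  I14: { [P → - P . -] }  — shift
  I15: { [P → - P - .] }  — reduce
  I16: { [P → - - ; .] }  — reduce

No state contains both a complete item and a shift item.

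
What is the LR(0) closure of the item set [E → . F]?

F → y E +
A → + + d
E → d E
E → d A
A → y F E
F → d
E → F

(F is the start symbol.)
{ [E → . F], [F → . d], [F → . y E +] }

To compute CLOSURE, for each item [A → α.Bβ] where B is a non-terminal, add [B → .γ] for all productions B → γ; repeat for the newly added items until nothing changes.

Start with: [E → . F]
  [E → . F] has the dot before F: add [F → . y E +], [F → . d]
No further items can be added.

CLOSURE = { [E → . F], [F → . d], [F → . y E +] }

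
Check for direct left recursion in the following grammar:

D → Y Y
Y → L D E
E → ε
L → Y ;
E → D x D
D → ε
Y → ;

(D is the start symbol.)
No direct left recursion

Direct left recursion occurs when N → N α for some non-terminal N (the right-hand side begins with the left-hand side itself).

D → Y Y: starts with Y
Y → L D E: starts with L
E → ε: starts with ε
L → Y ;: starts with Y
E → D x D: starts with D
D → ε: starts with ε
Y → ;: starts with ';'

No direct left recursion found.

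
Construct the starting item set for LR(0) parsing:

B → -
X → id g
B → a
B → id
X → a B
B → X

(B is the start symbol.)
First, augment the grammar with B' → B
I₀ = CLOSURE({ [B' → . B] }):
  [B' → . B] has the dot before B: add [B → . -], [B → . a], [B → . id], [B → . X]
  [B → . X] has the dot before X: add [X → . id g], [X → . a B]
No further items can be added.

I₀ = { [B → . -], [B → . X], [B → . a], [B → . id], [B' → . B], [X → . a B], [X → . id g] }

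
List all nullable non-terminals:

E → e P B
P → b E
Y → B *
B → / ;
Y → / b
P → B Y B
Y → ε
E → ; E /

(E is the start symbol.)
A non-terminal is nullable if it can derive ε (the empty string): either it has an ε-production, or it has a production whose right-hand side consists entirely of nullable non-terminals.

ε-productions: Y → ε
So Y is immediately nullable.
No further non-terminal can be added: every production for the remaining non-terminals contains a terminal or a non-nullable non-terminal.
Nullable = { 'Y' }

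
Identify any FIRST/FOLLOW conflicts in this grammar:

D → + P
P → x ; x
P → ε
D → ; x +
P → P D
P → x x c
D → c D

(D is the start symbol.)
Yes. P → P D with FOLLOW(P) on { '+', ';', 'c' }

A FIRST/FOLLOW conflict occurs when a non-terminal N has a nullable alternative N → β (β ⇒* ε) and another alternative N → α with FIRST(α) ∩ FOLLOW(N) ≠ ∅: on such a lookahead the parser cannot decide between expanding α and letting N vanish via β.

Nullable non-terminals: P.
FIRST sets used below: FIRST(P) = { '+', ';', 'c', 'x', ε }, FIRST(D) = { '+', ';', 'c' }

P: nullable alternative(s) P → ε; FOLLOW(P) = { $, '+', ';', 'c' }
  P → x ; x: FIRST \ {ε} = { 'x' } — disjoint from FOLLOW(P)
  P → ε: FIRST \ {ε} = { } — this is the only nullable alternative, skip
  P → P D: FIRST \ {ε} = { '+', ';', 'c', 'x' } — overlaps FOLLOW(P) on { '+', ';', 'c' }: CONFLICT
  P → x x c: FIRST \ {ε} = { 'x' } — disjoint from FOLLOW(P)

D has no nullable alternative, so no FIRST/FOLLOW check is needed there.

So the grammar has 1 FIRST/FOLLOW conflict (marked CONFLICT above).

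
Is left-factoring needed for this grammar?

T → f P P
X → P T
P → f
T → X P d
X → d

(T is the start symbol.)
No, left-factoring is not needed

Left-factoring is needed when two productions for the same non-terminal
share a common prefix on the right-hand side.

Productions for T:
  T → f P P
  T → X P d
Productions for X:
  X → P T
  X → d

No common prefixes found.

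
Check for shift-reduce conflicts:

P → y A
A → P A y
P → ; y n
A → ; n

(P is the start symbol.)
A shift-reduce conflict occurs when an LR(0) state has both:
  - a complete (reduce) item [A → α .] (dot at the end), and
  - a shift item [B → β . c γ] (dot before a terminal).

Augment with P' → P and build the canonical LR(0) collection (I0 = CLOSURE({[P' → . P]}), then GOTO on every symbol after a dot until no new states appear). It has 12 states:
  I0: { [P → . ; y n], [P → . y A], [P' → . P] }  — shift
  I1: { [P → ; . y n] }  — shift
  I2: { [P' → P .] }  — accept
  I3: { [A → . ; n], [A → . P A y], [P → . ; y n], [P → . y A], [P → y . A] }  — shift
  I4: { [A → ; . n], [P → ; . y n] }  — shift
  I5: { [P → y A .] }  — reduce
  I6: { [A → . ; n], [A → . P A y], [A → P . A y], [P → . ; y n], [P → . y A] }  — shift
  I7: { [A → P A . y] }  — shift
  I8: { [A → P A y .] }  — reduce
  I9: { [A → ; n .] }  — reduce
  I10: { [P → ; y . n] }  — shift
  I11: { [P → ; y n .] }  — reduce

No state contains both a complete item and a shift item.

Answer: No shift-reduce conflicts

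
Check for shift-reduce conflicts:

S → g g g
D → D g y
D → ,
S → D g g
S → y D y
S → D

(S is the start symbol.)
Yes — I2: [S → D .] vs [D → D . g y]

Augment with S' → S and build the canonical LR(0) collection (I0 = CLOSURE({[S' → . S]}), then GOTO on every symbol after a dot until no new states appear). It has 14 states:
  I0: { [D → . ,], [D → . D g y], [S → . D g g], [S → . D], [S → . g g g], [S → . y D y], [S' → . S] }  — shift
  I1: { [D → , .] }  — reduce
  I2: { [D → D . g y], [S → D . g g], [S → D .] }  — shift, reduce
  I3: { [S' → S .] }  — accept
  I4: { [S → g . g g] }  — shift
  I5: { [D → . ,], [D → . D g y], [S → y . D y] }  — shift
  I6: { [D → D . g y], [S → y D . y] }  — shift
  I7: { [D → D g . y] }  — shift
  I8: { [S → y D y .] }  — reduce
  I9: { [D → D g y .] }  — reduce
  I10: { [S → g g . g] }  — shift
  I11: { [S → g g g .] }  — reduce
  I12: { [D → D g . y], [S → D g . g] }  — shift
  I13: { [S → D g g .] }  — reduce

I2 contains reduce item [S → D .] and shift items [D → D . g y], [S → D . g g] — shift-reduce conflict.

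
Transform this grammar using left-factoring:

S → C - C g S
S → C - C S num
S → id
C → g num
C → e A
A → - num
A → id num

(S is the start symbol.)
Left-factoring transforms A → αβ₁ | αβ₂ into A → αA' and A' → β₁ | β₂
(α is the longest common prefix among the alternatives). Repeat until
no nonterminal has two alternatives with a common prefix.

Round 1: S has alternatives sharing prefix 'C - C'. Introduce S': S → C - C S'
  Add: S' → g S
  Add: S' → S num

No remaining common prefixes — done.

Resulting grammar:
S → C - C S'
S' → g S
S' → S num
S → id
C → g num
C → e A
A → - num
A → id num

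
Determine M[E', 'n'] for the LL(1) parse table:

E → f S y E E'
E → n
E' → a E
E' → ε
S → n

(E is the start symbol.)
Empty (error entry)

To find M[E', 'n'], we find productions for E' where 'n' is in the predict set (PREDICT(N → α) = (FIRST(α) \ {ε}) ∪ (FOLLOW(N) if α ⇒* ε)).

Relevant sets:
  FOLLOW(E') = { $, 'a' }

E' → a E: PREDICT = { 'a' }
E' → ε: PREDICT = { $, 'a' }

M[E', 'n'] is empty (no production applies)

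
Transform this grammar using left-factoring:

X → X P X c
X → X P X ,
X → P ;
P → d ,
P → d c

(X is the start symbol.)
X → X P X X'
X' → c
X' → ,
X → P ;
P → d P'
P' → ,
P' → c

Left-factoring transforms A → αβ₁ | αβ₂ into A → αA' and A' → β₁ | β₂
(α is the longest common prefix among the alternatives). Repeat until
no nonterminal has two alternatives with a common prefix.

Round 1: X has alternatives sharing prefix 'X P X'. Introduce X': X → X P X X'
  Add: X' → c
  Add: X' → ,

Round 2: P has alternatives sharing prefix 'd'. Introduce P': P → d P'
  Add: P' → ,
  Add: P' → c

No remaining common prefixes — done.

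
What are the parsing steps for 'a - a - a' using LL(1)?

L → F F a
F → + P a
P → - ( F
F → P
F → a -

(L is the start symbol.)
LL(1) parsing maintains a stack (initially the start symbol over $) and the input. At each step: if the stack top is a terminal, match it against the current input token; if it is a non-terminal N, replace it with the RHS of M[N, lookahead] (the unique production whose predict set contains the lookahead).

Stack is shown with the top on the left.

Stack      Input        Action
------------------------------
L $        a - a - a $  output L → F F a
F F a $    a - a - a $  output F → a -
a - F a $  a - a - a $  match 'a'
- F a $    - a - a $    match '-'
F a $      a - a $      output F → a -
a - a $    a - a $      match 'a'
- a $      - a $        match '-'
a $        a $          match 'a'
$          $            accept

The string is accepted.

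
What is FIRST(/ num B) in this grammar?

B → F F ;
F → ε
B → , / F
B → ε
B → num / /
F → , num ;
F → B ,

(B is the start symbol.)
To compute FIRST(/ num B), process the symbols left to right:
Symbol / is a terminal. Add '/' and stop.
FIRST(/ num B) = { '/' }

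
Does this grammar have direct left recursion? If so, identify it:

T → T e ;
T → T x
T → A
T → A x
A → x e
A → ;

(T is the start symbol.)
Direct left recursion occurs when N → N α for some non-terminal N (the right-hand side begins with the left-hand side itself).

T → T e ;: LEFT RECURSIVE (starts with T)
T → T x: LEFT RECURSIVE (starts with T)
T → A: starts with A
T → A x: starts with A
A → x e: starts with x
A → ;: starts with ';'

The grammar has direct left recursion on: T.

Answer: Yes, T is left-recursive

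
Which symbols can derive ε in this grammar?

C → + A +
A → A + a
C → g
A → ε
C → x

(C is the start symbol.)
{ 'A' }

A non-terminal is nullable if it can derive ε (the empty string): either it has an ε-production, or it has a production whose right-hand side consists entirely of nullable non-terminals.

ε-productions: A → ε
So A is immediately nullable.
No further non-terminal can be added: every production for the remaining non-terminals contains a terminal or a non-nullable non-terminal.
Nullable = { 'A' }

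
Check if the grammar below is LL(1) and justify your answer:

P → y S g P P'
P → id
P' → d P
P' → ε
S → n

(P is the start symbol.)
No. Predict set conflict for P': { 'd' }

A grammar is LL(1) if for each non-terminal N with multiple productions, the predict sets of those productions are pairwise disjoint, where PREDICT(N → α) = (FIRST(α) \ {ε}) ∪ (FOLLOW(N) if α ⇒* ε).

Relevant sets:
  FOLLOW(P') = { $, 'd' }

For P:
  PREDICT(P → y S g P P') = { 'y' }
  PREDICT(P → id) = { 'id' }
For P':
  PREDICT(P' → d P) = { 'd' }
  PREDICT(P' → ε) = { $, 'd' }
S has a single production, so nothing to check there.

Conflict found: Predict set conflict for P': { 'd' }
The grammar is NOT LL(1).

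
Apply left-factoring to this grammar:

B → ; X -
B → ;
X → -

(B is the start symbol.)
B → ; B'
B' → X -
B' → ε
X → -

Left-factoring transforms A → αβ₁ | αβ₂ into A → αA' and A' → β₁ | β₂
(α is the longest common prefix among the alternatives). Repeat until
no nonterminal has two alternatives with a common prefix.

Round 1: B has alternatives sharing prefix ';'. Introduce B': B → ; B'
  Add: B' → X -
  Add: B' → ε

No remaining common prefixes — done.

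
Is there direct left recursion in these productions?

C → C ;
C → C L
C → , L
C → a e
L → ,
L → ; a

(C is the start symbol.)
Yes, C is left-recursive

Direct left recursion occurs when N → N α for some non-terminal N (the right-hand side begins with the left-hand side itself).

C → C ;: LEFT RECURSIVE (starts with C)
C → C L: LEFT RECURSIVE (starts with C)
C → , L: starts with ','
C → a e: starts with a
L → ,: starts with ','
L → ; a: starts with ';'

The grammar has direct left recursion on: C.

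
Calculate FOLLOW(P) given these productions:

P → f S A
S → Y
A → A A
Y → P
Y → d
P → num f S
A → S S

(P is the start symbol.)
To compute FOLLOW(P), find every occurrence of P on a right-hand side N → α P β: add FIRST(β) \ {ε}, and if β is empty or nullable also add FOLLOW(N). Iterate to a fixed point.

P is the start symbol, so $ ∈ FOLLOW(P).
In Y → P: P is at the end, add FOLLOW(Y)

The FOLLOW sets referred to above (computed the same way, to a fixed point):
  FOLLOW(Y) = { $, 'd', 'f', 'num' }

Taking the union: FOLLOW(P) = { $, 'd', 'f', 'num' }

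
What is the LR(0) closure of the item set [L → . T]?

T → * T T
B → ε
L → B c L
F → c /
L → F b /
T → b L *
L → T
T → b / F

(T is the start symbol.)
{ [L → . T], [T → . * T T], [T → . b / F], [T → . b L *] }

To compute CLOSURE, for each item [A → α.Bβ] where B is a non-terminal, add [B → .γ] for all productions B → γ; repeat for the newly added items until nothing changes.

Start with: [L → . T]
  [L → . T] has the dot before T: add [T → . * T T], [T → . b L *], [T → . b / F]
No further items can be added.

CLOSURE = { [L → . T], [T → . * T T], [T → . b / F], [T → . b L *] }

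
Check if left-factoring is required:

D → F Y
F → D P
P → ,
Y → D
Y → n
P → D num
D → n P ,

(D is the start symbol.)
No, left-factoring is not needed

Left-factoring is needed when two productions for the same non-terminal
share a common prefix on the right-hand side.

Productions for D:
  D → F Y
  D → n P ,
Productions for P:
  P → ,
  P → D num
Productions for Y:
  Y → D
  Y → n

No common prefixes found.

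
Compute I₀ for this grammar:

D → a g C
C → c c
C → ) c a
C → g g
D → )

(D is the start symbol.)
{ [D → . )], [D → . a g C], [D' → . D] }

First, augment the grammar with D' → D
I₀ = CLOSURE({ [D' → . D] }):
  [D' → . D] has the dot before D: add [D → . a g C], [D → . )]
No further items can be added.

I₀ = { [D → . )], [D → . a g C], [D' → . D] }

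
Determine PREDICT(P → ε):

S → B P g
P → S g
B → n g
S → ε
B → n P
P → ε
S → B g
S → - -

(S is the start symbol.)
PREDICT(P → ε) = (FIRST(RHS) \ {ε}) ∪ (FOLLOW(P) if ε ∈ FIRST(RHS), i.e. RHS ⇒* ε)
The right-hand side is ε (FIRST(ε) = { ε }), so the predict set is FOLLOW(P) = { '-', 'g', 'n' }
PREDICT(P → ε) = { '-', 'g', 'n' }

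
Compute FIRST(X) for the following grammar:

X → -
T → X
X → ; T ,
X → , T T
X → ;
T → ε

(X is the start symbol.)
{ ',', '-', ';' }

From X → -:
  - '-' is a terminal: add '-' and stop
From X → ; T ,:
  - ';' is a terminal: add ';' and stop
From X → , T T:
  - ',' is a terminal: add ',' and stop
From X → ;:
  - ';' is a terminal: add ';' and stop

Collecting: FIRST(X) = { ',', '-', ';' }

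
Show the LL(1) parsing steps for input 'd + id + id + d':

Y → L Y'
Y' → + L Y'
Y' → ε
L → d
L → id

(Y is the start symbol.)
LL(1) parsing maintains a stack (initially the start symbol over $) and the input. At each step: if the stack top is a terminal, match it against the current input token; if it is a non-terminal N, replace it with the RHS of M[N, lookahead] (the unique production whose predict set contains the lookahead).

Stack is shown with the top on the left.

Stack     Input              Action
-----------------------------------
Y $       d + id + id + d $  output Y → L Y'
L Y' $    d + id + id + d $  output L → d
d Y' $    d + id + id + d $  match 'd'
Y' $      + id + id + d $    output Y' → + L Y'
+ L Y' $  + id + id + d $    match '+'
L Y' $    id + id + d $      output L → id
id Y' $   id + id + d $      match 'id'
Y' $      + id + d $         output Y' → + L Y'
+ L Y' $  + id + d $         match '+'
L Y' $    id + d $           output L → id
id Y' $   id + d $           match 'id'
Y' $      + d $              output Y' → + L Y'
+ L Y' $  + d $              match '+'
L Y' $    d $                output L → d
d Y' $    d $                match 'd'
Y' $      $                  output Y' → ε
$         $                  accept

The string is accepted.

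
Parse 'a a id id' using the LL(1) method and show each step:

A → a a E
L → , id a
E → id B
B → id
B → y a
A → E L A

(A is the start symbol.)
LL(1) parsing maintains a stack (initially the start symbol over $) and the input. At each step: if the stack top is a terminal, match it against the current input token; if it is a non-terminal N, replace it with the RHS of M[N, lookahead] (the unique production whose predict set contains the lookahead).

Stack is shown with the top on the left.

Stack    Input        Action
----------------------------
A $      a a id id $  output A → a a E
a a E $  a a id id $  match 'a'
a E $    a id id $    match 'a'
E $      id id $      output E → id B
id B $   id id $      match 'id'
B $      id $         output B → id
id $     id $         match 'id'
$        $            accept

The string is accepted.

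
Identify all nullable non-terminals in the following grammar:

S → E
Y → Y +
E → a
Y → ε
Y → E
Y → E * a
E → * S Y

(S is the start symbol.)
A non-terminal is nullable if it can derive ε (the empty string): either it has an ε-production, or it has a production whose right-hand side consists entirely of nullable non-terminals.

ε-productions: Y → ε
So Y is immediately nullable.
No further non-terminal can be added: every production for the remaining non-terminals contains a terminal or a non-nullable non-terminal.
Nullable = { 'Y' }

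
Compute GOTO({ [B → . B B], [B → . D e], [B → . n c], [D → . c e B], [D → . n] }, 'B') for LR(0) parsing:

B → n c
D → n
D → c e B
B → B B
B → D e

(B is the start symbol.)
GOTO(I, 'B') = CLOSURE({ [A → αX.β] : [A → α.Xβ] ∈ I, X = 'B' })

Items with dot before 'B', with the dot advanced:
  [B → . B B] → [B → B . B]
Closure of the advanced items:
  [B → B . B] has the dot before B: add [B → . n c], [B → . B B], [B → . D e]
  [B → . D e] has the dot before D: add [D → . n], [D → . c e B]

GOTO = { [B → . B B], [B → . D e], [B → . n c], [B → B . B], [D → . c e B], [D → . n] }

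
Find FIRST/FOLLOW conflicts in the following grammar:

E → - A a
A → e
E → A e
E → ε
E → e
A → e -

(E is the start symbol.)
A FIRST/FOLLOW conflict occurs when a non-terminal N has a nullable alternative N → β (β ⇒* ε) and another alternative N → α with FIRST(α) ∩ FOLLOW(N) ≠ ∅: on such a lookahead the parser cannot decide between expanding α and letting N vanish via β.

Nullable non-terminals: E.
FIRST sets used below: FIRST(A) = { 'e' }

E: nullable alternative(s) E → ε; FOLLOW(E) = { $ }
  E → - A a: FIRST \ {ε} = { '-' } — disjoint from FOLLOW(E)
  E → A e: FIRST \ {ε} = { 'e' } — disjoint from FOLLOW(E)
  E → ε: FIRST \ {ε} = { } — this is the only nullable alternative, skip
  E → e: FIRST \ {ε} = { 'e' } — disjoint from FOLLOW(E)

A has no nullable alternative, so no FIRST/FOLLOW check is needed there.

No FIRST/FOLLOW conflicts found.

Answer: No FIRST/FOLLOW conflicts.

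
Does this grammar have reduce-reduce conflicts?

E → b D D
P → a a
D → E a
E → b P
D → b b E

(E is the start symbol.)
A reduce-reduce conflict occurs when an LR(0) state has two complete items [A → α .] and [B → β .] — both call for a reduction, and with no lookahead the parser cannot choose between them.

Augment with E' → E and build the canonical LR(0) collection (I0 = CLOSURE({[E' → . E]}), then GOTO on every symbol after a dot until no new states appear). It has 13 states:
  I0: { [E → . b D D], [E → . b P], [E' → . E] }  — shift
  I1: { [E' → E .] }  — accept
  I2: { [D → . E a], [D → . b b E], [E → . b D D], [E → . b P], [E → b . D D], [E → b . P], [P → . a a] }  — shift
  I3: { [D → . E a], [D → . b b E], [E → . b D D], [E → . b P], [E → b D . D] }  — shift
  I4: { [D → E . a] }  — shift
  I5: { [E → b P .] }  — reduce
  I6: { [P → a . a] }  — shift
  I7: { [D → . E a], [D → . b b E], [D → b . b E], [E → . b D D], [E → . b P], [E → b . D D], [E → b . P], [P → . a a] }  — shift
  I8: { [D → . E a], [D → . b b E], [D → b . b E], [D → b b . E], [E → . b D D], [E → . b P], [E → b . D D], [E → b . P], [P → . a a] }  — shift
  I9: { [D → E . a], [D → b b E .] }  — shift, reduce
  I10: { [D → E a .] }  — reduce
  I11: { [P → a a .] }  — reduce
  I12: { [E → b D D .] }  — reduce

No state contains more than one complete item.

Answer: No reduce-reduce conflicts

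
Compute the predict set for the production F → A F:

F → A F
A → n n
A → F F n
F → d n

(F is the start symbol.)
{ 'd', 'n' }

PREDICT(F → A F) = (FIRST(RHS) \ {ε}) ∪ (FOLLOW(F) if ε ∈ FIRST(RHS), i.e. RHS ⇒* ε)
FIRST(A) = { 'd', 'n' }
FIRST(A F) = { 'd', 'n' }
ε ∉ FIRST(A F), so FOLLOW(F) is not added.
PREDICT(F → A F) = { 'd', 'n' }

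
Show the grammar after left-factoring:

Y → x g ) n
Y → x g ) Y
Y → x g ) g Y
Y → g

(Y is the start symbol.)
Y → x g ) Y'
Y' → n
Y' → Y
Y' → g Y
Y → g

Left-factoring transforms A → αβ₁ | αβ₂ into A → αA' and A' → β₁ | β₂
(α is the longest common prefix among the alternatives). Repeat until
no nonterminal has two alternatives with a common prefix.

Round 1: Y has alternatives sharing prefix 'x g )'. Introduce Y': Y → x g ) Y'
  Add: Y' → n
  Add: Y' → Y
  Add: Y' → g Y

No remaining common prefixes — done.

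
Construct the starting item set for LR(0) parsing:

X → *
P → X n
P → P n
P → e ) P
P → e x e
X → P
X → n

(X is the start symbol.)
{ [P → . P n], [P → . X n], [P → . e ) P], [P → . e x e], [X → . *], [X → . P], [X → . n], [X' → . X] }

First, augment the grammar with X' → X
I₀ = CLOSURE({ [X' → . X] }):
  [X' → . X] has the dot before X: add [X → . *], [X → . P], [X → . n]
  [X → . P] has the dot before P: add [P → . X n], [P → . P n], [P → . e ) P], [P → . e x e]
No further items can be added.

I₀ = { [P → . P n], [P → . X n], [P → . e ) P], [P → . e x e], [X → . *], [X → . P], [X → . n], [X' → . X] }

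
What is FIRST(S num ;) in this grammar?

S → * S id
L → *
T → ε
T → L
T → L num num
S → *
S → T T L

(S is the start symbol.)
FIRST sets of the non-terminals involved (from the grammar, by fixed-point iteration):
  FIRST(S) = { '*' }

To compute FIRST(S num ;), process the symbols left to right:
Symbol S is a non-terminal. Add FIRST(S) \ {ε} = { '*' }
S is not nullable (ε ∉ FIRST(S)), so stop here.
FIRST(S num ;) = { '*' }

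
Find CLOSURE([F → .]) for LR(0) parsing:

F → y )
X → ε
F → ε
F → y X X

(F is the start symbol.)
{ [F → .] }

Start with: [F → .]
The dot is at the end, so nothing is added.

CLOSURE = { [F → .] }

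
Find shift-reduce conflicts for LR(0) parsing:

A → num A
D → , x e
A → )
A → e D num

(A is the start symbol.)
A shift-reduce conflict occurs when an LR(0) state has both:
  - a complete (reduce) item [A → α .] (dot at the end), and
  - a shift item [B → β . c γ] (dot before a terminal).

Augment with A' → A and build the canonical LR(0) collection (I0 = CLOSURE({[A' → . A]}), then GOTO on every symbol after a dot until no new states appear). It has 11 states:
  I0: { [A → . )], [A → . e D num], [A → . num A], [A' → . A] }  — shift
  I1: { [A → ) .] }  — reduce
  I2: { [A' → A .] }  — accept
  I3: { [A → e . D num], [D → . , x e] }  — shift
  I4: { [A → . )], [A → . e D num], [A → . num A], [A → num . A] }  — shift
  I5: { [A → num A .] }  — reduce
  I6: { [D → , . x e] }  — shift
  I7: { [A → e D . num] }  — shift
  I8: { [A → e D num .] }  — reduce
  I9: { [D → , x . e] }  — shift
  I10: { [D → , x e .] }  — reduce

No state contains both a complete item and a shift item.

Answer: No shift-reduce conflicts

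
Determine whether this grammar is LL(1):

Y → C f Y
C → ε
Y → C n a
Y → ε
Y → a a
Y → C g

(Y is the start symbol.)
A grammar is LL(1) if for each non-terminal N with multiple productions, the predict sets of those productions are pairwise disjoint, where PREDICT(N → α) = (FIRST(α) \ {ε}) ∪ (FOLLOW(N) if α ⇒* ε).

Relevant sets:
  FIRST(C) = { ε }
  FOLLOW(Y) = { $ }

For Y:
  PREDICT(Y → C f Y) = { 'f' }
  PREDICT(Y → C n a) = { 'n' }
  PREDICT(Y → ε) = { $ }
  PREDICT(Y → a a) = { 'a' }
  PREDICT(Y → C g) = { 'g' }
C has a single production, so nothing to check there.

All predict sets are disjoint. The grammar IS LL(1).

Answer: Yes, the grammar is LL(1).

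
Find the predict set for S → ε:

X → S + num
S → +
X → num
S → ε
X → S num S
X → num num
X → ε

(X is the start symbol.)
PREDICT(S → ε) = (FIRST(RHS) \ {ε}) ∪ (FOLLOW(S) if ε ∈ FIRST(RHS), i.e. RHS ⇒* ε)
The right-hand side is ε (FIRST(ε) = { ε }), so the predict set is FOLLOW(S) = { $, '+', 'num' }
PREDICT(S → ε) = { $, '+', 'num' }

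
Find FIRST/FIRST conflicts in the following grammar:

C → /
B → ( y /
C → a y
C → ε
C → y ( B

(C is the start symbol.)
A FIRST/FIRST conflict occurs when two productions N → α and N → β for the same non-terminal have FIRST(α) ∩ FIRST(β) ≠ ∅ (with ε ∈ FIRST of a nullable right-hand side, so two nullable alternatives also conflict).

Productions for C:
  C → /: FIRST = { '/' }
  C → a y: FIRST = { 'a' }
  C → ε: FIRST = { ε }
  C → y ( B: FIRST = { 'y' }
B has only one production, so no FIRST/FIRST conflict is possible there.

All alternatives of each non-terminal have pairwise disjoint FIRST sets.

Answer: No FIRST/FIRST conflicts.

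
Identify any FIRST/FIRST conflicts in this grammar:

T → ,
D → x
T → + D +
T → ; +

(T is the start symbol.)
A FIRST/FIRST conflict occurs when two productions N → α and N → β for the same non-terminal have FIRST(α) ∩ FIRST(β) ≠ ∅ (with ε ∈ FIRST of a nullable right-hand side, so two nullable alternatives also conflict).

Productions for T:
  T → ,: FIRST = { ',' }
  T → + D +: FIRST = { '+' }
  T → ; +: FIRST = { ';' }
D has only one production, so no FIRST/FIRST conflict is possible there.

All alternatives of each non-terminal have pairwise disjoint FIRST sets.

Answer: No FIRST/FIRST conflicts.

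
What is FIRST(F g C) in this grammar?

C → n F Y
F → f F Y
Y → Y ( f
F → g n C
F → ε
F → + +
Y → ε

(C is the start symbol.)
{ '+', 'f', 'g' }

FIRST sets of the non-terminals involved (from the grammar, by fixed-point iteration):
  FIRST(F) = { '+', 'f', 'g', ε }

To compute FIRST(F g C), process the symbols left to right:
Symbol F is a non-terminal. Add FIRST(F) \ {ε} = { '+', 'f', 'g' }
F is nullable (ε ∈ FIRST(F)), continue to the next symbol.
Symbol g is a terminal. Add 'g' and stop.
FIRST(F g C) = { '+', 'f', 'g' }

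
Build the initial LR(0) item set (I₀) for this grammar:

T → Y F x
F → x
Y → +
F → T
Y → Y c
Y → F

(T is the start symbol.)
First, augment the grammar with T' → T
I₀ = CLOSURE({ [T' → . T] }):
  [T' → . T] has the dot before T: add [T → . Y F x]
  [T → . Y F x] has the dot before Y: add [Y → . +], [Y → . Y c], [Y → . F]
  [Y → . F] has the dot before F: add [F → . x], [F → . T]
No further items can be added.

I₀ = { [F → . T], [F → . x], [T → . Y F x], [T' → . T], [Y → . +], [Y → . F], [Y → . Y c] }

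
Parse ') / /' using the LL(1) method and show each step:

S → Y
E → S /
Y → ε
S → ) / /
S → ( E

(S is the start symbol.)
LL(1) parsing maintains a stack (initially the start symbol over $) and the input. At each step: if the stack top is a terminal, match it against the current input token; if it is a non-terminal N, replace it with the RHS of M[N, lookahead] (the unique production whose predict set contains the lookahead).

Stack is shown with the top on the left.

Stack    Input    Action
------------------------
S $      ) / / $  output S → ) / /
) / / $  ) / / $  match ')'
/ / $    / / $    match '/'
/ $      / $      match '/'
$        $        accept

The string is accepted.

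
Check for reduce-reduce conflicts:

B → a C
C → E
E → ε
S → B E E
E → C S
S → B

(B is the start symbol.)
A reduce-reduce conflict occurs when an LR(0) state has two complete items [A → α .] and [B → β .] — both call for a reduction, and with no lookahead the parser cannot choose between them.

Augment with B' → B and build the canonical LR(0) collection (I0 = CLOSURE({[B' → . B]}), then GOTO on every symbol after a dot until no new states appear). It has 10 states:
  I0: { [B → . a C], [B' → . B] }  — shift
  I1: { [B' → B .] }  — accept
  I2: { [B → a . C], [C → . E], [E → . C S], [E → .] }  — reduce
  I3: { [B → . a C], [B → a C .], [E → C . S], [S → . B E E], [S → . B] }  — shift, reduce
  I4: { [C → E .] }  — reduce
  I5: { [C → . E], [E → . C S], [E → .], [S → B . E E], [S → B .] }  — 2 reduces
  I6: { [E → C S .] }  — reduce
  I7: { [B → . a C], [E → C . S], [S → . B E E], [S → . B] }  — shift
  I8: { [C → . E], [C → E .], [E → . C S], [E → .], [S → B E . E] }  — 2 reduces
  I9: { [C → E .], [S → B E E .] }  — 2 reduces

I5 contains complete items [E → .], [S → B .] — reduce-reduce conflict.
I8 contains complete items [C → E .], [E → .] — reduce-reduce conflict.
I9 contains complete items [C → E .], [S → B E E .] — reduce-reduce conflict.

Answer: Yes — I5: [E → .] vs [S → B .]; I8: [C → E .] vs [E → .]; I9: [C → E .] vs [S → B E E .]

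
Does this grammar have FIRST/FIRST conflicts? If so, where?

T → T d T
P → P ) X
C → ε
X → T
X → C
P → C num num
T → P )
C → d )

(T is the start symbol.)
Yes. T → T d T / T → P ')' on { 'd', 'num' }; P → P ')' X / P → C num num on { 'd', 'num' }; X → T / X → C on { 'd' }

FIRST sets of the non-terminals at (or reachable through a nullable prefix from) the front of some alternative:
  FIRST(T) = { 'd', 'num' }
  FIRST(P) = { 'd', 'num' }
  FIRST(C) = { 'd', ε }

Productions for T:
  T → T d T: FIRST = { 'd', 'num' }
  T → P ): FIRST = { 'd', 'num' }
Productions for P:
  P → P ) X: FIRST = { 'd', 'num' }
  P → C num num: FIRST = { 'd', 'num' }
Productions for C:
  C → ε: FIRST = { ε }
  C → d ): FIRST = { 'd' }
Productions for X:
  X → T: FIRST = { 'd', 'num' }
  X → C: FIRST = { 'd', ε }

Conflict for T: T → T d T and T → P )
  Overlap: { 'd', 'num' }
Conflict for P: P → P ) X and P → C num num
  Overlap: { 'd', 'num' }
Conflict for X: X → T and X → C
  Overlap: { 'd' }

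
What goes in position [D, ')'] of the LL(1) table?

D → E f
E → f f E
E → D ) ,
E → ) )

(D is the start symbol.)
To find M[D, ')'], we find productions for D where ')' is in the predict set (PREDICT(N → α) = (FIRST(α) \ {ε}) ∪ (FOLLOW(N) if α ⇒* ε)).

Relevant sets:
  FIRST(E) = { ')', 'f' }

D → E f: PREDICT = { ')', 'f' }
  ')' is in predict set, so this production goes in M[D, ')']

M[D, ')'] = D → E f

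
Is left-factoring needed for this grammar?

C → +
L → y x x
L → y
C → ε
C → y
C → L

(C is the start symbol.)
Yes, L has productions with common prefix 'y'

Left-factoring is needed when two productions for the same non-terminal
share a common prefix on the right-hand side.

Productions for C:
  C → +
  C → ε
  C → y
  C → L
Productions for L:
  L → y x x
  L → y

Found common prefix 'y' in productions for L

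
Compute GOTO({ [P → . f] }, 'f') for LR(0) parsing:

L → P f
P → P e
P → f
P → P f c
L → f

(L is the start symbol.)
{ [P → f .] }

GOTO(I, 'f') = CLOSURE({ [A → αX.β] : [A → α.Xβ] ∈ I, X = 'f' })

Items with dot before 'f', with the dot advanced:
  [P → . f] → [P → f .]
Closure adds nothing (no advanced item has the dot before a non-terminal).

GOTO = { [P → f .] }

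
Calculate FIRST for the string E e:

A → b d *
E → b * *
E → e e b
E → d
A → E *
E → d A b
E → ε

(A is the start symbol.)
{ 'b', 'd', 'e' }

FIRST sets of the non-terminals involved (from the grammar, by fixed-point iteration):
  FIRST(E) = { 'b', 'd', 'e', ε }

To compute FIRST(E e), process the symbols left to right:
Symbol E is a non-terminal. Add FIRST(E) \ {ε} = { 'b', 'd', 'e' }
E is nullable (ε ∈ FIRST(E)), continue to the next symbol.
Symbol e is a terminal. Add 'e' and stop.
FIRST(E e) = { 'b', 'd', 'e' }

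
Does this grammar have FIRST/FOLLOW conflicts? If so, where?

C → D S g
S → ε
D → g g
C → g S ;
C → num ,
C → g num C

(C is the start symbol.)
A FIRST/FOLLOW conflict occurs when a non-terminal N has a nullable alternative N → β (β ⇒* ε) and another alternative N → α with FIRST(α) ∩ FOLLOW(N) ≠ ∅: on such a lookahead the parser cannot decide between expanding α and letting N vanish via β.

Nullable non-terminals: S.
S has a nullable alternative but only one production, so nothing to check.

C, D have no nullable alternative, so no FIRST/FOLLOW check is needed there.

No FIRST/FOLLOW conflicts found.

Answer: No FIRST/FOLLOW conflicts.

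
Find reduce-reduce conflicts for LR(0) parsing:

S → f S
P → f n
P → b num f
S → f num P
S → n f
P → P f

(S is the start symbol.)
No reduce-reduce conflicts

Augment with S' → S and build the canonical LR(0) collection (I0 = CLOSURE({[S' → . S]}), then GOTO on every symbol after a dot until no new states appear). It has 14 states:
  I0: { [S → . f S], [S → . f num P], [S → . n f], [S' → . S] }  — shift
  I1: { [S' → S .] }  — accept
  I2: { [S → . f S], [S → . f num P], [S → . n f], [S → f . S], [S → f . num P] }  — shift
  I3: { [S → n . f] }  — shift
  I4: { [S → n f .] }  — reduce
  I5: { [S → f S .] }  — reduce
  I6: { [P → . P f], [P → . b num f], [P → . f n], [S → f num . P] }  — shift
  I7: { [P → P . f], [S → f num P .] }  — shift, reduce
  I8: { [P → b . num f] }  — shift
  I9: { [P → f . n] }  — shift
  I10: { [P → f n .] }  — reduce
  I11: { [P → b num . f] }  — shift
  I12: { [P → b num f .] }  — reduce
  I13: { [P → P f .] }  — reduce

No state contains more than one complete item.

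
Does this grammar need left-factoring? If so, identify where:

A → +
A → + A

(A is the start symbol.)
Yes, A has productions with common prefix '+'

Left-factoring is needed when two productions for the same non-terminal
share a common prefix on the right-hand side.

Productions for A:
  A → +
  A → + A

Found common prefix '+' in productions for A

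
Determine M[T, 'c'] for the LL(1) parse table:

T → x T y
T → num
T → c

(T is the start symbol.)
T → c

To find M[T, 'c'], we find productions for T where 'c' is in the predict set (PREDICT(N → α) = (FIRST(α) \ {ε}) ∪ (FOLLOW(N) if α ⇒* ε)).

T → x T y: PREDICT = { 'x' }
T → num: PREDICT = { 'num' }
T → c: PREDICT = { 'c' }
  'c' is in predict set, so this production goes in M[T, 'c']

M[T, 'c'] = T → c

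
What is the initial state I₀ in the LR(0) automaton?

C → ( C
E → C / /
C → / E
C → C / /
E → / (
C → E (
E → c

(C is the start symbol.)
{ [C → . ( C], [C → . / E], [C → . C / /], [C → . E (], [C' → . C], [E → . / (], [E → . C / /], [E → . c] }

First, augment the grammar with C' → C
I₀ = CLOSURE({ [C' → . C] }):
  [C' → . C] has the dot before C: add [C → . ( C], [C → . / E], [C → . C / /], [C → . E (]
  [C → . E (] has the dot before E: add [E → . C / /], [E → . / (], [E → . c]
No further items can be added.

I₀ = { [C → . ( C], [C → . / E], [C → . C / /], [C → . E (], [C' → . C], [E → . / (], [E → . C / /], [E → . c] }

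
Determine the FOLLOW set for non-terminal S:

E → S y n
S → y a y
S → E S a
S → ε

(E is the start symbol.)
To compute FOLLOW(S), find every occurrence of S on a right-hand side N → α S β: add FIRST(β) \ {ε}, and if β is empty or nullable also add FOLLOW(N). Iterate to a fixed point.

In E → S y n: S is followed by y n, add FIRST(y n) \ {ε} = { 'y' }
In S → E S a: S is followed by a, add FIRST(a) \ {ε} = { 'a' }

Taking the union: FOLLOW(S) = { 'a', 'y' }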